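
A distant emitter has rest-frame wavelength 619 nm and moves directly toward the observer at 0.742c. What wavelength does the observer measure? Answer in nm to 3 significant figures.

λ_obs ≈ 238 nm

Relativistic Doppler: λ_obs = λ_src √((1−β)/(1+β))
= 619 × √(0.25800/1.7420) = 619 × 0.38484 = 238 nm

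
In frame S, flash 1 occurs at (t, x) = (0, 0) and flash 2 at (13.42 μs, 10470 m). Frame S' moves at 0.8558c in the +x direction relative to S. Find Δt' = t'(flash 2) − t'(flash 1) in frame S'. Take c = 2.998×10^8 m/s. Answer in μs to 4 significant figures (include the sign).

Δt' ≈ -31.83 μs

γ = 1/√(1 − 0.8558²) = 1.93309
Δt' = γ(Δt − vΔx/c²) = 1.93309 × (13.42 μs − 0.8558×10470 m / (2.998×10^8 m/s))
= 1.93309 × (-16.4673 μs) = -31.83 μs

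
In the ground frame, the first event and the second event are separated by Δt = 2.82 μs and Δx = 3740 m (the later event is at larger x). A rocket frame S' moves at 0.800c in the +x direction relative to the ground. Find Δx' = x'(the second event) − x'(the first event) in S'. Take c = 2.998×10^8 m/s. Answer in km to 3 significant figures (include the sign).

Δx' ≈ 5.11 km

γ = 1/√(1 − 0.800²) = 1.6667
Δx' = γ(Δx − vΔt) = 1.6667 × (3740 m − 0.800×(2.998×10^8 m/s)×2.82×10^-6 s)
= 1.6667 × (3063.7 m) = 5.11 km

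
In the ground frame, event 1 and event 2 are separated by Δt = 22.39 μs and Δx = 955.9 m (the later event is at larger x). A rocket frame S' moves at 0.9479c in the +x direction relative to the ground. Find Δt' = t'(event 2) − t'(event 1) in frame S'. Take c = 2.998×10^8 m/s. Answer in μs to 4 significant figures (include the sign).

Δt' ≈ 60.80 μs

γ = 1/√(1 − 0.9479²) = 3.13905
Δt' = γ(Δt − vΔx/c²) = 3.13905 × (22.39 μs − 0.9479×955.9 m / (2.998×10^8 m/s))
= 3.13905 × (19.3677 μs) = 60.80 μs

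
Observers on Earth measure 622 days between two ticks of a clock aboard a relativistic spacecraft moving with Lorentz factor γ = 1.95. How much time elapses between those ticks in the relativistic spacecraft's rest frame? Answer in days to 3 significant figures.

τ₀ ≈ 319 days

γ = 1.95 (given)
Proper time: τ₀ = Δt/γ = 622/1.95 = 319 days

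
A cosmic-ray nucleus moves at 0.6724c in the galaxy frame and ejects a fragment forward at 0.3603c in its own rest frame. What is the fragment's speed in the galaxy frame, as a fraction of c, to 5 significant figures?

Compose boost 2: (0.3603 + 0.6724)/(1 + 0.3603×0.6724) = 1.0327/1.242266 = 0.83130

u ≈ 0.83130c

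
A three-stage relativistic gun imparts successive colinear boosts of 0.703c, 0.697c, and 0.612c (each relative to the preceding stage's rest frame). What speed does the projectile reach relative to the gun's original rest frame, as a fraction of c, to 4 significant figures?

u ≈ 0.9851c

Compose boost 2: (0.697 + 0.703)/(1 + 0.697×0.703) = 1.400/1.48999 = 0.939603
Compose boost 3: (0.612 + 0.939603)/(1 + 0.612×0.939603) = 1.55160/1.57504 = 0.9851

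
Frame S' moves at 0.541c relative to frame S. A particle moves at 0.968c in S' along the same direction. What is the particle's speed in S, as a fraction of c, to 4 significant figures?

Relativistic velocity addition: u = (u' + v)/(1 + u'v/c²)
= (0.968 + 0.541)/(1 + 0.968×0.541) = 1.509/1.52369 = 0.9904

u ≈ 0.9904c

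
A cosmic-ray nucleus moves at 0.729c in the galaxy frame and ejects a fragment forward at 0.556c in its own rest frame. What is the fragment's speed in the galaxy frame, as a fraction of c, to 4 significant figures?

Compose boost 2: (0.556 + 0.729)/(1 + 0.556×0.729) = 1.285/1.40532 = 0.9144

u ≈ 0.9144c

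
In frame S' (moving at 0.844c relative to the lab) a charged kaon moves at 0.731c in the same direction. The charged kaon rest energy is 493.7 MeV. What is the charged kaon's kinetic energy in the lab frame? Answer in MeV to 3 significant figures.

K ≈ 1690 MeV

u_lab = (0.731 + 0.844)/(1 + 0.731×0.844) = 0.974048
γ = 1/√(1 − 0.974048²) = 4.4181
K = (γ − 1)m₀c² = (4.4181 − 1) × 493.7 = 3.4181 × 493.7 = 1690 MeV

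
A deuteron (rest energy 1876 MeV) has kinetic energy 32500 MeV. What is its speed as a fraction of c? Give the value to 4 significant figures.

γ = 1 + K/(m₀c²) = 1 + 32500/1876 = 18.3241
β = √(1 − 1/γ²) = 0.9985

β ≈ 0.9985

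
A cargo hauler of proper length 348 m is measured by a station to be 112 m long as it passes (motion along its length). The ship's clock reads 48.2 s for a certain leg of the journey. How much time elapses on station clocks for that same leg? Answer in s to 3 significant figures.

Δt ≈ 150 s

Length contraction ⇒ γ = L₀/L = 348/112 = 3.1071
Time dilation: Δt = γτ₀ = 3.1071 × 48.2 s = 150 s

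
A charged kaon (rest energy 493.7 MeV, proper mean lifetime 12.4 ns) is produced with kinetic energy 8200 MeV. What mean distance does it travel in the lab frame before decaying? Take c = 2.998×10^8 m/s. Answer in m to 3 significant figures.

d ≈ 65.4 m

γ = 1 + K/(m₀c²) = 1 + 8200/493.7 = 17.609
β = √(1 − 1/γ²) = 0.99839
Dilated lifetime: γτ₀ = 17.609 × 12.4 ns = 218.36 ns
d = βc·γτ₀ = 0.99839 × (2.998×10^8 m/s) × 2.1836×10^-7 s = 65.4 m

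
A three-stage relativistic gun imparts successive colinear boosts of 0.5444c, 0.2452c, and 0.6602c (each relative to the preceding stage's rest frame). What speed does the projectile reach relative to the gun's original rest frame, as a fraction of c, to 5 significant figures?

u ≈ 0.92938c

Compose boost 2: (0.2452 + 0.5444)/(1 + 0.2452×0.5444) = 0.78960/1.133487 = 0.6966115
Compose boost 3: (0.6602 + 0.6966115)/(1 + 0.6602×0.6966115) = 1.356812/1.459903 = 0.92938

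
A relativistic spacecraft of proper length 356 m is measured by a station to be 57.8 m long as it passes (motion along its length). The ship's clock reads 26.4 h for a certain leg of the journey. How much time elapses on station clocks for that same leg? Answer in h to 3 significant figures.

Length contraction ⇒ γ = L₀/L = 356/57.8 = 6.1592
Time dilation: Δt = γτ₀ = 6.1592 × 26.4 h = 163 h

Δt ≈ 163 h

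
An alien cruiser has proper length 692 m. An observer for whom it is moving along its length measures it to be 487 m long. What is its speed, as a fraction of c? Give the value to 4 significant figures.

β ≈ 0.7104

γ = L₀/L = 692/487 = 1.42094
β = √(1 − 1/γ²) = 0.7104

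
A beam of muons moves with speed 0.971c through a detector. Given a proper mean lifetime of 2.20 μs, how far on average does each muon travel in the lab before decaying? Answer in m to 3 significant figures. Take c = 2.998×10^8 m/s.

d ≈ 2680 m

γ = 1/√(1 − 0.971²) = 4.1827
Dilated lifetime: Δt = γτ₀ = 4.1827 × 2.20 μs = 9.2020 μs
d = vΔt = 0.971c × 9.2020 μs = 2.9111×10^8 m/s × 9.2020×10^-6 s = 2680 m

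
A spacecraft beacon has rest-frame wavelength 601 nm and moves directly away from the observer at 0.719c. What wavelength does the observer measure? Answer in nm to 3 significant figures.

Relativistic Doppler: λ_obs = λ_src √((1+β)/(1−β))
= 601 × √(1.7190/0.28100) = 601 × 2.4733 = 1490 nm

λ_obs ≈ 1490 nm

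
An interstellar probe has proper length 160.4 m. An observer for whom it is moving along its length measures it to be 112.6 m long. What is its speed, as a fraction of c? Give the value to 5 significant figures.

γ = L₀/L = 160.4/112.6 = 1.424512
β = √(1 − 1/γ²) = 0.71218

β ≈ 0.71218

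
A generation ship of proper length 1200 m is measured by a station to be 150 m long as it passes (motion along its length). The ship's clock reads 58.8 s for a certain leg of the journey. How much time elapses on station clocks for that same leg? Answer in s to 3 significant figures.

Δt ≈ 470 s

Length contraction ⇒ γ = L₀/L = 1200/150 = 8.0000
Time dilation: Δt = γτ₀ = 8.0000 × 58.8 s = 470 s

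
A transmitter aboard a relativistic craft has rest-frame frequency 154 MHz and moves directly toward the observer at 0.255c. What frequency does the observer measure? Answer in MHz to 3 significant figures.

Relativistic Doppler: f_obs = f_src √((1+β)/(1−β))
= 154 × √(1.2550/0.74500) = 154 × 1.2979 = 200 MHz

f_obs ≈ 200 MHz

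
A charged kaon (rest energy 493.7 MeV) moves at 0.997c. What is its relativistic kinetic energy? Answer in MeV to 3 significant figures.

γ = 1/√(1 − 0.997²) = 12.920
K = (γ − 1)m₀c² = (12.920 − 1) × 493.7 MeV = 11.920 × 493.7 MeV = 5880 MeV

K ≈ 5880 MeV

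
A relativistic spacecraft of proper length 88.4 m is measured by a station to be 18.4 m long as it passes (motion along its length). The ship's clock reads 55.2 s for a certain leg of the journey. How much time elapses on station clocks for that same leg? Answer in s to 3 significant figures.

Δt ≈ 265 s

Length contraction ⇒ γ = L₀/L = 88.4/18.4 = 4.8043
Time dilation: Δt = γτ₀ = 4.8043 × 55.2 s = 265 s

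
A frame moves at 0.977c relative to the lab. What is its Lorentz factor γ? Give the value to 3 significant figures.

γ ≈ 4.69

γ = 1/√(1 − β²) = 1/√(1 − 0.977²) = 1/√(0.045471) = 4.69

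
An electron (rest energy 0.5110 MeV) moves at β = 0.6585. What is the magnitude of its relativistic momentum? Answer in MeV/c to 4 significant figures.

γ = 1/√(1 − 0.6585²) = 1.32876
p = γβm₀c = 1.32876 × 0.6585 × 0.5110 MeV/c = 0.4471 MeV/c

p ≈ 0.4471 MeV/c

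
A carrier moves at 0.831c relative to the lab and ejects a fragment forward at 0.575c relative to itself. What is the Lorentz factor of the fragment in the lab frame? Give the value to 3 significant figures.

u_lab = (0.575 + 0.831)/(1 + 0.575×0.831) = 1.406/1.47782 = 0.951398
γ = 1/√(1 − 0.951398²) = 3.25

γ ≈ 3.25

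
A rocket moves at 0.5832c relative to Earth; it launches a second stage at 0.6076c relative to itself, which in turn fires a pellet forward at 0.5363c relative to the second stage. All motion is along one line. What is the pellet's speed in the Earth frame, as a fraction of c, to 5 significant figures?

u ≈ 0.96195c

Compose boost 2: (0.6076 + 0.5832)/(1 + 0.6076×0.5832) = 1.1908/1.354352 = 0.8792395
Compose boost 3: (0.5363 + 0.8792395)/(1 + 0.5363×0.8792395) = 1.415539/1.471536 = 0.96195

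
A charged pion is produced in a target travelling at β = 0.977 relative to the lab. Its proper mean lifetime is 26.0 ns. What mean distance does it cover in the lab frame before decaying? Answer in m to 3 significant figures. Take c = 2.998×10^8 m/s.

γ = 1/√(1 − 0.977²) = 4.6896
Dilated lifetime: Δt = γτ₀ = 4.6896 × 26.0 ns = 121.93 ns
d = vΔt = 0.977c × 121.93 ns = 2.9290×10^8 m/s × 1.2193×10^-7 s = 35.7 m

d ≈ 35.7 m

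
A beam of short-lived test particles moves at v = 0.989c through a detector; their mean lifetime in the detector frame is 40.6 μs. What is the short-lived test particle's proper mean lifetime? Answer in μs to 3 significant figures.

γ = 1/√(1 − 0.989²) = 6.7606
Proper time: τ₀ = Δt/γ = 40.6/6.7606 = 6.01 μs

τ₀ ≈ 6.01 μs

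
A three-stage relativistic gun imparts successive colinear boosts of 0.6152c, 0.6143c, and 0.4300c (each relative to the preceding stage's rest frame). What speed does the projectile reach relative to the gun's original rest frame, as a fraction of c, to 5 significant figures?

Compose boost 2: (0.6143 + 0.6152)/(1 + 0.6143×0.6152) = 1.2295/1.377917 = 0.8922886
Compose boost 3: (0.4300 + 0.8922886)/(1 + 0.4300×0.8922886) = 1.322289/1.383684 = 0.95563

u ≈ 0.95563c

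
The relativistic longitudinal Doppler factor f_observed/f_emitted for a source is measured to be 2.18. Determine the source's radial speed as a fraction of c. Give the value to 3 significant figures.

β ≈ 0.652

f_obs/f_src = √((1+β)/(1−β)) = 2.18  ⇒  (1+β)/(1−β) = 4.7524
β = |1 − D²|/(1 + D²) = |1 − 4.7524|/(1 + 4.7524) = 0.652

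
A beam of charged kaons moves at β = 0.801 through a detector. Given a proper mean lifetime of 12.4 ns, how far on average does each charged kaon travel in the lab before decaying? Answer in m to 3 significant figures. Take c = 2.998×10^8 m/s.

γ = 1/√(1 − 0.801²) = 1.6704
Dilated lifetime: Δt = γτ₀ = 1.6704 × 12.4 ns = 20.713 ns
d = vΔt = 0.801c × 20.713 ns = 2.4014×10^8 m/s × 2.0713×10^-8 s = 4.97 m

d ≈ 4.97 m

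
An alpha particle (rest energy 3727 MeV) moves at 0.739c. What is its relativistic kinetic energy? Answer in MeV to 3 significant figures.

γ = 1/√(1 − 0.739²) = 1.4843
K = (γ − 1)m₀c² = (1.4843 − 1) × 3727 MeV = 0.48433 × 3727 MeV = 1810 MeV

K ≈ 1810 MeV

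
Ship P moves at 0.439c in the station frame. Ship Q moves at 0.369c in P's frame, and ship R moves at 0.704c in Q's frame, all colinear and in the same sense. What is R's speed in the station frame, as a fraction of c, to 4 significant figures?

Compose boost 2: (0.369 + 0.439)/(1 + 0.369×0.439) = 0.8080/1.16199 = 0.695358
Compose boost 3: (0.704 + 0.695358)/(1 + 0.704×0.695358) = 1.39936/1.48953 = 0.9395

u ≈ 0.9395c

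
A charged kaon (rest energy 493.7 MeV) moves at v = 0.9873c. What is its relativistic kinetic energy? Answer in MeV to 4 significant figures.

K ≈ 2614 MeV

γ = 1/√(1 − 0.9873²) = 6.29458
K = (γ − 1)m₀c² = (6.29458 − 1) × 493.7 MeV = 5.29458 × 493.7 MeV = 2614 MeV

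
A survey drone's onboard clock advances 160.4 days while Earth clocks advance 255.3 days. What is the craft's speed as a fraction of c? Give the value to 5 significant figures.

γ = Δt/τ₀ = 255.3/160.4 = 1.591646
β = √(1 − 1/γ²) = √(1 − 1/1.591646²) = 0.77799

β ≈ 0.77799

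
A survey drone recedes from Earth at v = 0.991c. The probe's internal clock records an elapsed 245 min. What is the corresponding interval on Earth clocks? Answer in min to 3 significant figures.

γ = 1/√(1 − 0.991²) = 7.4704
Time dilation: Δt = γτ₀ = 7.4704 × 245 min = 1830 min

Δt ≈ 1830 min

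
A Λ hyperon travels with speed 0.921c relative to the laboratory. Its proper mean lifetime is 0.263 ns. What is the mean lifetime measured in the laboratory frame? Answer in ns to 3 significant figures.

Δt ≈ 0.675 ns

γ = 1/√(1 − 0.921²) = 2.5670
Time dilation: Δt = γτ₀ = 2.5670 × 0.263 ns = 0.675 ns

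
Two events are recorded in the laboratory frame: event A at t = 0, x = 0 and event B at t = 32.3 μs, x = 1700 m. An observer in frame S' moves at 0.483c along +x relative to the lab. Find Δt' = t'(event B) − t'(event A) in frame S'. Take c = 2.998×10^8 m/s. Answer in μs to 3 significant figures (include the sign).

γ = 1/√(1 − 0.483²) = 1.1420
Δt' = γ(Δt − vΔx/c²) = 1.1420 × (32.3 μs − 0.483×1700 m / (2.998×10^8 m/s))
= 1.1420 × (29.561 μs) = 33.8 μs

Δt' ≈ 33.8 μs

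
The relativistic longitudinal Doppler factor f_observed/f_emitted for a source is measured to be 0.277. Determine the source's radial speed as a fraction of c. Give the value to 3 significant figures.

β ≈ 0.857

f_obs/f_src = √((1−β)/(1+β)) = 0.277  ⇒  (1−β)/(1+β) = 0.076729
β = |1 − D²|/(1 + D²) = |1 − 0.076729|/(1 + 0.076729) = 0.857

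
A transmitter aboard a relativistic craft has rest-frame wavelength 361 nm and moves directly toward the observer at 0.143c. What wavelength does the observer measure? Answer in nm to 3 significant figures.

λ_obs ≈ 313 nm

Relativistic Doppler: λ_obs = λ_src √((1−β)/(1+β))
= 361 × √(0.85700/1.1430) = 361 × 0.86590 = 313 nm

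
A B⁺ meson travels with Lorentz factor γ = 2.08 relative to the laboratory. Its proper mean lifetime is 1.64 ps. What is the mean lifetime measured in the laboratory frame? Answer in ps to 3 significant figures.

γ = 2.08 (given)
Time dilation: Δt = γτ₀ = 2.08 × 1.64 ps = 3.41 ps

Δt ≈ 3.41 ps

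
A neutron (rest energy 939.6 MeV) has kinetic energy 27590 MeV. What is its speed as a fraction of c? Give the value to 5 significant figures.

γ = 1 + K/(m₀c²) = 1 + 27590/939.6 = 30.36356
β = √(1 − 1/γ²) = 0.99946

β ≈ 0.99946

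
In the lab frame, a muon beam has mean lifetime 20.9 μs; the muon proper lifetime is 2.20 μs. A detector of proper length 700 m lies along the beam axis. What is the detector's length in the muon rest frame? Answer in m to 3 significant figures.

Time dilation ⇒ γ = Δt/τ₀ = 20.9/2.20 = 9.5000
Length contraction: L = L₀/γ = 700/9.5000 = 73.7 m

L ≈ 73.7 m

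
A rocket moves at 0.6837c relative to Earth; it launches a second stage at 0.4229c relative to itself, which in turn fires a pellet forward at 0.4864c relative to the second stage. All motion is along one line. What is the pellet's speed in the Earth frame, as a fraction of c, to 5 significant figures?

Compose boost 2: (0.4229 + 0.6837)/(1 + 0.4229×0.6837) = 1.1066/1.289137 = 0.8584039
Compose boost 3: (0.4864 + 0.8584039)/(1 + 0.4864×0.8584039) = 1.344804/1.417528 = 0.94870

u ≈ 0.94870c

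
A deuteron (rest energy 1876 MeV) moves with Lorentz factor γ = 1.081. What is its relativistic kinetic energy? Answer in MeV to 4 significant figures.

K ≈ 152.0 MeV

γ = 1.081 (given)
K = (γ − 1)m₀c² = (1.081 − 1) × 1876 MeV = 0.0810000 × 1876 MeV = 152.0 MeV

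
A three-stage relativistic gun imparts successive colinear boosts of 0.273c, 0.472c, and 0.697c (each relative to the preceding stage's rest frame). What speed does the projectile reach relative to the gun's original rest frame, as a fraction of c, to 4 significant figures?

u ≈ 0.9294c

Compose boost 2: (0.472 + 0.273)/(1 + 0.472×0.273) = 0.7450/1.12886 = 0.659960
Compose boost 3: (0.697 + 0.659960)/(1 + 0.697×0.659960) = 1.35696/1.45999 = 0.9294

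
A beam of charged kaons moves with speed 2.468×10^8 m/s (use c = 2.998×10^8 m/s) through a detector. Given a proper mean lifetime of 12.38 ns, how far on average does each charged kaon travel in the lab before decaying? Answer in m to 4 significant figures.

d ≈ 5.382 m

β = v/c = 2.468×10^8 / 2.998×10^8 = 0.823215
γ = 1/√(1 − 0.823215²) = 1.76140
Dilated lifetime: Δt = γτ₀ = 1.76140 × 12.38 ns = 21.8062 ns
d = vΔt = 0.823215c × 21.8062 ns = 2.46800×10^8 m/s × 2.18062×10^-8 s = 5.382 m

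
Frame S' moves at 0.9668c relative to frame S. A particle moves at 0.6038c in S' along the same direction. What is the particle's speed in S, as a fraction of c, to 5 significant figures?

u ≈ 0.99169c

Relativistic velocity addition: u = (u' + v)/(1 + u'v/c²)
= (0.6038 + 0.9668)/(1 + 0.6038×0.9668) = 1.5706/1.583754 = 0.99169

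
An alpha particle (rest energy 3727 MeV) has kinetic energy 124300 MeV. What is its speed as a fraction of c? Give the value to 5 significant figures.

β ≈ 0.99958

γ = 1 + K/(m₀c²) = 1 + 124300/3727 = 34.35122
β = √(1 − 1/γ²) = 0.99958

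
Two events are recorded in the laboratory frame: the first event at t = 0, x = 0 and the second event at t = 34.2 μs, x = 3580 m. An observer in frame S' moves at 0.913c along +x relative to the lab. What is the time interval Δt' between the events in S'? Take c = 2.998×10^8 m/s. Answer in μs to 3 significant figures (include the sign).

γ = 1/√(1 − 0.913²) = 2.4512
Δt' = γ(Δt − vΔx/c²) = 2.4512 × (34.2 μs − 0.913×3580 m / (2.998×10^8 m/s))
= 2.4512 × (23.298 μs) = 57.1 μs

Δt' ≈ 57.1 μs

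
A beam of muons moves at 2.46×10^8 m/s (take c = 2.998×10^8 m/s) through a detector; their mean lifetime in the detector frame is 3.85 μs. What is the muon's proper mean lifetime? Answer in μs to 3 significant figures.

τ₀ ≈ 2.20 μs

β = v/c = 2.46×10^8 / 2.998×10^8 = 0.82055
γ = 1/√(1 − 0.82055²) = 1.7495
Proper time: τ₀ = Δt/γ = 3.85/1.7495 = 2.20 μs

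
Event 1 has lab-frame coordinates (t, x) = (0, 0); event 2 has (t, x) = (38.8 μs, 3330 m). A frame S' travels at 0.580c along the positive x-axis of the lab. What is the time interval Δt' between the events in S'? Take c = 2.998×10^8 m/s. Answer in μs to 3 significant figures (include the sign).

γ = 1/√(1 − 0.580²) = 1.2276
Δt' = γ(Δt − vΔx/c²) = 1.2276 × (38.8 μs − 0.580×3330 m / (2.998×10^8 m/s))
= 1.2276 × (32.358 μs) = 39.7 μs

Δt' ≈ 39.7 μs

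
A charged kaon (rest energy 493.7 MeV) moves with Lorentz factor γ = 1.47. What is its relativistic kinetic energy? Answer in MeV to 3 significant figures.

γ = 1.47 (given)
K = (γ − 1)m₀c² = (1.47 − 1) × 493.7 MeV = 0.47000 × 493.7 MeV = 232 MeV

K ≈ 232 MeV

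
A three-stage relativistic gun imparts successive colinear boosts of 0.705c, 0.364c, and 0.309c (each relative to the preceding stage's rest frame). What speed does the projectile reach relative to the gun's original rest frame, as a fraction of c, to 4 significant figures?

Compose boost 2: (0.364 + 0.705)/(1 + 0.364×0.705) = 1.069/1.25662 = 0.850695
Compose boost 3: (0.309 + 0.850695)/(1 + 0.309×0.850695) = 1.15969/1.26286 = 0.9183

u ≈ 0.9183c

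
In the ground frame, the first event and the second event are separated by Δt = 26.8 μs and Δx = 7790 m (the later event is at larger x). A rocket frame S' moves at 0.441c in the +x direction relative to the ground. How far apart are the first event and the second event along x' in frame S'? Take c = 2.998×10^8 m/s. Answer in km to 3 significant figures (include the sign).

Δx' ≈ 4.73 km

γ = 1/√(1 − 0.441²) = 1.1142
Δx' = γ(Δx − vΔt) = 1.1142 × (7790 m − 0.441×(2.998×10^8 m/s)×26.8×10^-6 s)
= 1.1142 × (4246.7 m) = 4.73 km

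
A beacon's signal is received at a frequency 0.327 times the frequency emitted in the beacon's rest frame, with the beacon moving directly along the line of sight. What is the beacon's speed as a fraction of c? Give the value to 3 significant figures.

β ≈ 0.807

f_obs/f_src = √((1−β)/(1+β)) = 0.327  ⇒  (1−β)/(1+β) = 0.10693
β = |1 − D²|/(1 + D²) = |1 − 0.10693|/(1 + 0.10693) = 0.807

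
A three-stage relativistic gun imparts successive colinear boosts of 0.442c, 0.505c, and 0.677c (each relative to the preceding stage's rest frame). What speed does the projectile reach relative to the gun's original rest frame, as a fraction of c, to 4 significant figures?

u ≈ 0.9521c

Compose boost 2: (0.505 + 0.442)/(1 + 0.505×0.442) = 0.9470/1.22321 = 0.774192
Compose boost 3: (0.677 + 0.774192)/(1 + 0.677×0.774192) = 1.45119/1.52413 = 0.9521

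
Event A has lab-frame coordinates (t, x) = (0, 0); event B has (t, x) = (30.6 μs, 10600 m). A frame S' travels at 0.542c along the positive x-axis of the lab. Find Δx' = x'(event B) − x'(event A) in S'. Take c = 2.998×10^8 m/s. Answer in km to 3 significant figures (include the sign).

Δx' ≈ 6.70 km

γ = 1/√(1 − 0.542²) = 1.1899
Δx' = γ(Δx − vΔt) = 1.1899 × (10600 m − 0.542×(2.998×10^8 m/s)×30.6×10^-6 s)
= 1.1899 × (5627.8 m) = 6.70 km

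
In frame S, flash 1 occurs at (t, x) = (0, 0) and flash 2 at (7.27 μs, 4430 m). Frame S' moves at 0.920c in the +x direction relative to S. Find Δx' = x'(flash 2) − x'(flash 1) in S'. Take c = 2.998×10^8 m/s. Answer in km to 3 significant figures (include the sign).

γ = 1/√(1 − 0.920²) = 2.5516
Δx' = γ(Δx − vΔt) = 2.5516 × (4430 m − 0.920×(2.998×10^8 m/s)×7.27×10^-6 s)
= 2.5516 × (2424.8 m) = 6.19 km

Δx' ≈ 6.19 km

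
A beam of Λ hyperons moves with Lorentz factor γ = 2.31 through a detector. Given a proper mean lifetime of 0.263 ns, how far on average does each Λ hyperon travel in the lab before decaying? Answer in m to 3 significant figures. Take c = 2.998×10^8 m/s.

β = √(1 − 1/γ²) = √(1 − 1/2.31²) = 0.90144
Dilated lifetime: Δt = γτ₀ = 2.31 × 0.263 ns = 0.60753 ns
d = vΔt = 0.90144c × 0.60753 ns = 2.7025×10^8 m/s × 6.0753×10^-10 s = 0.164 m

d ≈ 0.164 m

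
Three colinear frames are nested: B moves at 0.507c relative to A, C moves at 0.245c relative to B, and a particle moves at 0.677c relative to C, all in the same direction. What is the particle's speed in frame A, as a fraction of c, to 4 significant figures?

u ≈ 0.9264c

Compose boost 2: (0.245 + 0.507)/(1 + 0.245×0.507) = 0.7520/1.12421 = 0.668911
Compose boost 3: (0.677 + 0.668911)/(1 + 0.677×0.668911) = 1.34591/1.45285 = 0.9264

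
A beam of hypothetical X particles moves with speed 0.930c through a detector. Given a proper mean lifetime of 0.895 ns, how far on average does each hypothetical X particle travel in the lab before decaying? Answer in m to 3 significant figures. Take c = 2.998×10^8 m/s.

d ≈ 0.679 m

γ = 1/√(1 − 0.930²) = 2.7206
Dilated lifetime: Δt = γτ₀ = 2.7206 × 0.895 ns = 2.4350 ns
d = vΔt = 0.930c × 2.4350 ns = 2.7881×10^8 m/s × 2.4350×10^-9 s = 0.679 m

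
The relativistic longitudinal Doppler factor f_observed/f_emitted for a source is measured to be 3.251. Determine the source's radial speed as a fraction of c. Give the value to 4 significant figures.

β ≈ 0.8271

f_obs/f_src = √((1+β)/(1−β)) = 3.251  ⇒  (1+β)/(1−β) = 10.5690
β = |1 − D²|/(1 + D²) = |1 − 10.5690|/(1 + 10.5690) = 0.8271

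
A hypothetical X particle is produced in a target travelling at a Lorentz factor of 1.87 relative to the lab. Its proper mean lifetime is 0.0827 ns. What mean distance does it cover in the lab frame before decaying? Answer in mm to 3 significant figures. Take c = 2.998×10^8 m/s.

β = √(1 − 1/γ²) = √(1 − 1/1.87²) = 0.84500
Dilated lifetime: Δt = γτ₀ = 1.87 × 0.0827 ns = 0.15465 ns
d = vΔt = 0.84500c × 0.15465 ns = 2.5333×10^8 m/s × 1.5465×10^-10 s = 39.2 mm

d ≈ 39.2 mm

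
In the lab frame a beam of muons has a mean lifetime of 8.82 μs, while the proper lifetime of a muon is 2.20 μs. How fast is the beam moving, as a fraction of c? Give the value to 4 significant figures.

β ≈ 0.9684

γ = Δt/τ₀ = 8.82/2.20 = 4.00909
β = √(1 − 1/γ²) = √(1 − 1/4.00909²) = 0.9684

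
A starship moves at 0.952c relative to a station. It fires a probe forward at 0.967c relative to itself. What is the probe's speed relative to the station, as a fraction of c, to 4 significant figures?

u ≈ 0.9992c

Relativistic velocity addition: u = (u' + v)/(1 + u'v/c²)
= (0.967 + 0.952)/(1 + 0.967×0.952) = 1.919/1.92058 = 0.9992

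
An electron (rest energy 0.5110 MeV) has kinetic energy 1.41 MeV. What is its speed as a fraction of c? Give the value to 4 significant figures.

γ = 1 + K/(m₀c²) = 1 + 1.41/0.5110 = 3.75930
β = √(1 − 1/γ²) = 0.9640

β ≈ 0.9640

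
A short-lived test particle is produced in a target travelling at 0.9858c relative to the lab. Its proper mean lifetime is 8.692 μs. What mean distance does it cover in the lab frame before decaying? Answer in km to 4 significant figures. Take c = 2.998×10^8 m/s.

γ = 1/√(1 − 0.9858²) = 5.95509
Dilated lifetime: Δt = γτ₀ = 5.95509 × 8.692 μs = 51.7616 μs
d = vΔt = 0.9858c × 51.7616 μs = 2.95543×10^8 m/s × 5.17616×10^-5 s = 15.30 km

d ≈ 15.30 km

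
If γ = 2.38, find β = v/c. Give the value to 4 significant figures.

β = √(1 − 1/γ²) = √(1 − 1/2.38²) = √(0.823459) = 0.9074

β ≈ 0.9074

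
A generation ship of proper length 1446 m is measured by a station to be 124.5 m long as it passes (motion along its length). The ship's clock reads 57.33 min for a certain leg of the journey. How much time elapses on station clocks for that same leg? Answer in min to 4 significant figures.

Length contraction ⇒ γ = L₀/L = 1446/124.5 = 11.6145
Time dilation: Δt = γτ₀ = 11.6145 × 57.33 min = 665.9 min

Δt ≈ 665.9 min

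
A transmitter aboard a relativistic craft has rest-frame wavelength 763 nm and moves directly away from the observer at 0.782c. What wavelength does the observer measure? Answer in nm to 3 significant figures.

λ_obs ≈ 2180 nm

Relativistic Doppler: λ_obs = λ_src √((1+β)/(1−β))
= 763 × √(1.7820/0.21800) = 763 × 2.8591 = 2180 nm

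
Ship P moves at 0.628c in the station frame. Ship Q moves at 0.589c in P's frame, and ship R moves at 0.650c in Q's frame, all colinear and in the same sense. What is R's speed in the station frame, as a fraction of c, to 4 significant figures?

Compose boost 2: (0.589 + 0.628)/(1 + 0.589×0.628) = 1.217/1.36989 = 0.888391
Compose boost 3: (0.650 + 0.888391)/(1 + 0.650×0.888391) = 1.53839/1.57745 = 0.9752

u ≈ 0.9752c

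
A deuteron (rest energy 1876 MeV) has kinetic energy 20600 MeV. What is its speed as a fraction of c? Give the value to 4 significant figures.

β ≈ 0.9965

γ = 1 + K/(m₀c²) = 1 + 20600/1876 = 11.9808
β = √(1 − 1/γ²) = 0.9965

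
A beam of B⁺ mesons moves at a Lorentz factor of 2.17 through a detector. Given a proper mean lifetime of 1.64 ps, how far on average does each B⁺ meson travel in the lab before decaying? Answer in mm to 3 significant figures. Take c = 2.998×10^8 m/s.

β = √(1 − 1/γ²) = √(1 − 1/2.17²) = 0.88749
Dilated lifetime: Δt = γτ₀ = 2.17 × 1.64 ps = 3.5588 ps
d = vΔt = 0.88749c × 3.5588 ps = 2.6607×10^8 m/s × 3.5588×10^-12 s = 0.947 mm

d ≈ 0.947 mm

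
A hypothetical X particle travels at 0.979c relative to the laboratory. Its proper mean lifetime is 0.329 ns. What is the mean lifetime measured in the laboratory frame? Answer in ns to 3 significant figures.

γ = 1/√(1 − 0.979²) = 4.9053
Time dilation: Δt = γτ₀ = 4.9053 × 0.329 ns = 1.61 ns

Δt ≈ 1.61 ns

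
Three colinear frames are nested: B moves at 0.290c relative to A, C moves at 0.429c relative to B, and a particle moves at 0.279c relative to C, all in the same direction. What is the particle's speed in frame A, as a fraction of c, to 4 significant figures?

Compose boost 2: (0.429 + 0.290)/(1 + 0.429×0.290) = 0.7190/1.12441 = 0.639446
Compose boost 3: (0.279 + 0.639446)/(1 + 0.279×0.639446) = 0.918446/1.17841 = 0.7794

u ≈ 0.7794c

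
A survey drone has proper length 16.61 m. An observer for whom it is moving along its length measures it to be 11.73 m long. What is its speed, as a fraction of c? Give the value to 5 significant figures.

γ = L₀/L = 16.61/11.73 = 1.416027
β = √(1 − 1/γ²) = 0.70801

β ≈ 0.70801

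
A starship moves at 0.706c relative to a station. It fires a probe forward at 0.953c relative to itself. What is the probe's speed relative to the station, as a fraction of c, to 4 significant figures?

u ≈ 0.9917c

Relativistic velocity addition: u = (u' + v)/(1 + u'v/c²)
= (0.953 + 0.706)/(1 + 0.953×0.706) = 1.659/1.67282 = 0.9917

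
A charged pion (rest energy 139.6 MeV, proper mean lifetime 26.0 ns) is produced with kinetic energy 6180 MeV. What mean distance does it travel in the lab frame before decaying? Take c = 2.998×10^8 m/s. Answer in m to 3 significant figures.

γ = 1 + K/(m₀c²) = 1 + 6180/139.6 = 45.269
β = √(1 − 1/γ²) = 0.99976
Dilated lifetime: γτ₀ = 45.269 × 26.0 ns = 1177.0 ns
d = βc·γτ₀ = 0.99976 × (2.998×10^8 m/s) × 1.1770×10^-6 s = 353 m

d ≈ 353 m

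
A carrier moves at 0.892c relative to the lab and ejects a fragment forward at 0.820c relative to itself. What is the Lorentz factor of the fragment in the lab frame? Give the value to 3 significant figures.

γ ≈ 6.69

u_lab = (0.820 + 0.892)/(1 + 0.820×0.892) = 1.712/1.73144 = 0.988772
γ = 1/√(1 − 0.988772²) = 6.69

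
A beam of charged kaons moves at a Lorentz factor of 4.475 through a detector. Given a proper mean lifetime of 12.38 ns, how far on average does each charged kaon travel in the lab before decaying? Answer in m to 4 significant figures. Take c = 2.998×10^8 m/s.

d ≈ 16.19 m

β = √(1 − 1/γ²) = √(1 − 1/4.475²) = 0.974712
Dilated lifetime: Δt = γτ₀ = 4.475 × 12.38 ns = 55.4005 ns
d = vΔt = 0.974712c × 55.4005 ns = 2.92219×10^8 m/s × 5.54005×10^-8 s = 16.19 m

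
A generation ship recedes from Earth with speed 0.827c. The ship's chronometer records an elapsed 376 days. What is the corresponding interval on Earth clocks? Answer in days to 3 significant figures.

γ = 1/√(1 − 0.827²) = 1.7787
Time dilation: Δt = γτ₀ = 1.7787 × 376 days = 669 days

Δt ≈ 669 days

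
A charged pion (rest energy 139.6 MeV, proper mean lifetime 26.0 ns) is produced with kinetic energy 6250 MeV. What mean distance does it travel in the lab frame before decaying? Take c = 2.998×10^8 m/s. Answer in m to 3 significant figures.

d ≈ 357 m

γ = 1 + K/(m₀c²) = 1 + 6250/139.6 = 45.771
β = √(1 − 1/γ²) = 0.99976
Dilated lifetime: γτ₀ = 45.771 × 26.0 ns = 1190.0 ns
d = βc·γτ₀ = 0.99976 × (2.998×10^8 m/s) × 1.1900×10^-6 s = 357 m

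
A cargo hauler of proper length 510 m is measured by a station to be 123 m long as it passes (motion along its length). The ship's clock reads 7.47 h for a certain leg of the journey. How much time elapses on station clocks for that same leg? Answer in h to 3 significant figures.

Δt ≈ 31.0 h

Length contraction ⇒ γ = L₀/L = 510/123 = 4.1463
Time dilation: Δt = γτ₀ = 4.1463 × 7.47 h = 31.0 h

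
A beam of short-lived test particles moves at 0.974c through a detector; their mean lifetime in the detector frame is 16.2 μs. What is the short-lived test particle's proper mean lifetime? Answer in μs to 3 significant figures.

τ₀ ≈ 3.67 μs

γ = 1/√(1 − 0.974²) = 4.4141
Proper time: τ₀ = Δt/γ = 16.2/4.4141 = 3.67 μs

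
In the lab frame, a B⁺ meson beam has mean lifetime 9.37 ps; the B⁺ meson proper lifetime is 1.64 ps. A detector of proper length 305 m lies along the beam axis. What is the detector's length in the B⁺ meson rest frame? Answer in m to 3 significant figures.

L ≈ 53.4 m

Time dilation ⇒ γ = Δt/τ₀ = 9.37/1.64 = 5.7134
Length contraction: L = L₀/γ = 305/5.7134 = 53.4 m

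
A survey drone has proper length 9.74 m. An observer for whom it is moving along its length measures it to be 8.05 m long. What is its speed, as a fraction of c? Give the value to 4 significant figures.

γ = L₀/L = 9.74/8.05 = 1.20994
β = √(1 − 1/γ²) = 0.5630

β ≈ 0.5630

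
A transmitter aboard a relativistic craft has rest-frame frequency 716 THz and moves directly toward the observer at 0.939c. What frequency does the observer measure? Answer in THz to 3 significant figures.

f_obs ≈ 4040 THz

Relativistic Doppler: f_obs = f_src √((1+β)/(1−β))
= 716 × √(1.9390/0.061000) = 716 × 5.6380 = 4040 THz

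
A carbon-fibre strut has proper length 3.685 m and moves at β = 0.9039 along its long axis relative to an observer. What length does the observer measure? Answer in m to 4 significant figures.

L ≈ 1.576 m

γ = 1/√(1 − 0.9039²) = 2.33785
Length contraction: L = L₀/γ = 3.685/2.33785 = 1.576 m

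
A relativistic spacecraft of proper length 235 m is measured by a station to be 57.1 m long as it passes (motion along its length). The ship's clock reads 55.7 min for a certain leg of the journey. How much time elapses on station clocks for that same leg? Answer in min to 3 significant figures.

Length contraction ⇒ γ = L₀/L = 235/57.1 = 4.1156
Time dilation: Δt = γτ₀ = 4.1156 × 55.7 min = 229 min

Δt ≈ 229 min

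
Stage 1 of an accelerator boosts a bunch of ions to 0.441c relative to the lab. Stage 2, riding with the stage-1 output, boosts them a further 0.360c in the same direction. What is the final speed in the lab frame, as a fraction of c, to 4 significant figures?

Compose boost 2: (0.360 + 0.441)/(1 + 0.360×0.441) = 0.8010/1.15876 = 0.6913

u ≈ 0.6913c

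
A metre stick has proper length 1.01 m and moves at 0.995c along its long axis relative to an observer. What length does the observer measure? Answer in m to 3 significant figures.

L ≈ 0.101 m

γ = 1/√(1 − 0.995²) = 10.013
Length contraction: L = L₀/γ = 1.01/10.013 = 0.101 m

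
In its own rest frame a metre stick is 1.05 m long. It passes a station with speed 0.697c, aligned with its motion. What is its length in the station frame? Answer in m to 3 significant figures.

L ≈ 0.753 m

γ = 1/√(1 − 0.697²) = 1.3946
Length contraction: L = L₀/γ = 1.05/1.3946 = 0.753 m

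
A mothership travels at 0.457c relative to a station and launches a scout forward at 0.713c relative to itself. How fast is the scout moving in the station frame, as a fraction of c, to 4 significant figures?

u ≈ 0.8825c

Compose boost 2: (0.713 + 0.457)/(1 + 0.713×0.457) = 1.170/1.32584 = 0.8825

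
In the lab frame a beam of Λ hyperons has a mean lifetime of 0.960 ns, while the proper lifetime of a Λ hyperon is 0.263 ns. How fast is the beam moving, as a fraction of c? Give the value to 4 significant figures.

β ≈ 0.9617

γ = Δt/τ₀ = 0.960/0.263 = 3.65019
β = √(1 − 1/γ²) = √(1 − 1/3.65019²) = 0.9617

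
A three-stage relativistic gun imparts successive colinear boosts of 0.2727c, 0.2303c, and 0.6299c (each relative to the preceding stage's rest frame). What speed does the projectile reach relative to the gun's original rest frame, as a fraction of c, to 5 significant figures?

Compose boost 2: (0.2303 + 0.2727)/(1 + 0.2303×0.2727) = 0.50300/1.062803 = 0.4732769
Compose boost 3: (0.6299 + 0.4732769)/(1 + 0.6299×0.4732769) = 1.103177/1.298117 = 0.84983

u ≈ 0.84983c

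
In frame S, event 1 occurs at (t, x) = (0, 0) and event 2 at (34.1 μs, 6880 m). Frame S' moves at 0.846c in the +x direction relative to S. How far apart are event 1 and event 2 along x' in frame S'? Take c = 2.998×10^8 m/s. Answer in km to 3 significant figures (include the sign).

γ = 1/√(1 − 0.846²) = 1.8755
Δx' = γ(Δx − vΔt) = 1.8755 × (6880 m − 0.846×(2.998×10^8 m/s)×34.1×10^-6 s)
= 1.8755 × (-1768.8 m) = -3.32 km

Δx' ≈ -3.32 km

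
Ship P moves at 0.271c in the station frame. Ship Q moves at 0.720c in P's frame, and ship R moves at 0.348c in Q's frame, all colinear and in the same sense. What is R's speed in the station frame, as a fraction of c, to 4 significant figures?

Compose boost 2: (0.720 + 0.271)/(1 + 0.720×0.271) = 0.9910/1.19512 = 0.829205
Compose boost 3: (0.348 + 0.829205)/(1 + 0.348×0.829205) = 1.17721/1.28856 = 0.9136

u ≈ 0.9136c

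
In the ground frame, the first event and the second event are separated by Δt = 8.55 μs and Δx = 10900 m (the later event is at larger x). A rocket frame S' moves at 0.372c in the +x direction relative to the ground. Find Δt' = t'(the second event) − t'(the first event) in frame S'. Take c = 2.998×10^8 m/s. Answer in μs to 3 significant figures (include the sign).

Δt' ≈ -5.36 μs

γ = 1/√(1 − 0.372²) = 1.0773
Δt' = γ(Δt − vΔx/c²) = 1.0773 × (8.55 μs − 0.372×10900 m / (2.998×10^8 m/s))
= 1.0773 × (-4.9750 μs) = -5.36 μs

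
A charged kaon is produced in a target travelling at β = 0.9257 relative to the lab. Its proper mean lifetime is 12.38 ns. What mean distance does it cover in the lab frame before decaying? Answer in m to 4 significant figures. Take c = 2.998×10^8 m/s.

d ≈ 9.083 m

γ = 1/√(1 − 0.9257²) = 2.64369
Dilated lifetime: Δt = γτ₀ = 2.64369 × 12.38 ns = 32.7289 ns
d = vΔt = 0.9257c × 32.7289 ns = 2.77525×10^8 m/s × 3.27289×10^-8 s = 9.083 m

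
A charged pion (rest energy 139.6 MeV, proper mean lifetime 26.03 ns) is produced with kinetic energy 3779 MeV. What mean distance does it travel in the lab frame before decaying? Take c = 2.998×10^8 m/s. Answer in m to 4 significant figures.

d ≈ 218.9 m

γ = 1 + K/(m₀c²) = 1 + 3779/139.6 = 28.0702
β = √(1 − 1/γ²) = 0.999365
Dilated lifetime: γτ₀ = 28.0702 × 26.03 ns = 730.667 ns
d = βc·γτ₀ = 0.999365 × (2.998×10^8 m/s) × 7.30667×10^-7 s = 218.9 m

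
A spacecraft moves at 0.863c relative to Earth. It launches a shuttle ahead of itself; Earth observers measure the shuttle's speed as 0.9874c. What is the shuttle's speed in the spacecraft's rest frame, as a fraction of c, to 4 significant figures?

u' ≈ 0.8413c

Inverse velocity addition: u' = (u − v)/(1 − uv/c²)
= (0.9874 − 0.863)/(1 − 0.9874×0.863) = 0.1244/0.147874 = 0.8413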